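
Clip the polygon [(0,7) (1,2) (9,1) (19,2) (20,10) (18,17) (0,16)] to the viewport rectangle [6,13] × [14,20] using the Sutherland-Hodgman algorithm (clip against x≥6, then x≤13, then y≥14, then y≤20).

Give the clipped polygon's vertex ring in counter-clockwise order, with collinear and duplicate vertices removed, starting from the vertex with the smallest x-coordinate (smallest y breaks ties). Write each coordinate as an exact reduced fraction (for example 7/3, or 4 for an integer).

1. After x ≥ 6: [(6,11/8) (9,1) (19,2) (20,10) (18,17) (6,49/3)]
2. After x ≤ 13: [(6,11/8) (9,1) (13,7/5) (13,301/18) (6,49/3)]
3. After y ≥ 14: [(6,14) (13,14) (13,301/18) (6,49/3)]
4. After y ≤ 20: [(6,14) (13,14) (13,301/18) (6,49/3)]
5. Canonical ring: [(6,14) (13,14) (13,301/18) (6,49/3)]

Clipped polygon: [(6,14) (13,14) (13,301/18) (6,49/3)]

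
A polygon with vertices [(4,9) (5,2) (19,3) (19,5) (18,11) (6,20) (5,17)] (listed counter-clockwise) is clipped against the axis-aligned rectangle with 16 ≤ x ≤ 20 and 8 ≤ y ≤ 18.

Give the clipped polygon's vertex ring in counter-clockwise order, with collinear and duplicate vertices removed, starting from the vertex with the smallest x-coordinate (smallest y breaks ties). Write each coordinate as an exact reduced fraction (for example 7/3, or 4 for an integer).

Clipped polygon: [(16,8) (37/2,8) (18,11) (16,25/2)]

1. After x ≥ 16: [(16,39/14) (19,3) (19,5) (18,11) (16,25/2)]
2. After x ≤ 20: [(16,39/14) (19,3) (19,5) (18,11) (16,25/2)]
3. After y ≥ 8: [(16,8) (37/2,8) (18,11) (16,25/2)]
4. After y ≤ 18: [(16,8) (37/2,8) (18,11) (16,25/2)]
5. Canonical ring: [(16,8) (37/2,8) (18,11) (16,25/2)]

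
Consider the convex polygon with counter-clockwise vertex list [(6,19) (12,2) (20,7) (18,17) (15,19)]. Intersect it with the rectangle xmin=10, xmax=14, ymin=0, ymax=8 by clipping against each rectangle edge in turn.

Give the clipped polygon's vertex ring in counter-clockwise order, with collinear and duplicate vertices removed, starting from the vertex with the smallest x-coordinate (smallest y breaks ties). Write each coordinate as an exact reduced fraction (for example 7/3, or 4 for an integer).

1. After x ≥ 10: [(10,19) (10,23/3) (12,2) (20,7) (18,17) (15,19)]
2. After x ≤ 14: [(14,19) (10,19) (10,23/3) (12,2) (14,13/4)]
3. After y ≥ 0: [(14,19) (10,19) (10,23/3) (12,2) (14,13/4)]
4. After y ≤ 8: [(14,8) (10,8) (10,23/3) (12,2) (14,13/4)]
5. Canonical ring: [(10,23/3) (12,2) (14,13/4) (14,8) (10,8)]

Clipped polygon: [(10,23/3) (12,2) (14,13/4) (14,8) (10,8)]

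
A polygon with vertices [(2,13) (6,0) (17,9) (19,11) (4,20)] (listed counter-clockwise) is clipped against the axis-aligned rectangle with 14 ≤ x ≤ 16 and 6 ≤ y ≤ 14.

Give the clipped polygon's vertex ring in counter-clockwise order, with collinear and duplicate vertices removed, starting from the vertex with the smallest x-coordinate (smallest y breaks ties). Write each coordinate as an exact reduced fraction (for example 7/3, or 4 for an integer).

Clipped polygon: [(14,72/11) (16,90/11) (16,64/5) (14,14)]

1. After x ≥ 14: [(14,72/11) (17,9) (19,11) (14,14)]
2. After x ≤ 16: [(14,72/11) (16,90/11) (16,64/5) (14,14)]
3. After y ≥ 6: [(14,72/11) (16,90/11) (16,64/5) (14,14)]
4. After y ≤ 14: [(14,72/11) (16,90/11) (16,64/5) (14,14)]
5. Canonical ring: [(14,72/11) (16,90/11) (16,64/5) (14,14)]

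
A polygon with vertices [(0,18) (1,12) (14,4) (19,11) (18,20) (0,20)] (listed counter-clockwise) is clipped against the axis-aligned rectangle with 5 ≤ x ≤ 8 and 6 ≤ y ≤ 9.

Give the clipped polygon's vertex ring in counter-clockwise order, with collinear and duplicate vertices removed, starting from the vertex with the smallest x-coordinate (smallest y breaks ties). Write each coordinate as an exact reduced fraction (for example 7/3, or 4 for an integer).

1. After x ≥ 5: [(5,124/13) (14,4) (19,11) (18,20) (5,20)]
2. After x ≤ 8: [(5,124/13) (8,100/13) (8,20) (5,20)]
3. After y ≥ 6: [(5,124/13) (8,100/13) (8,20) (5,20)]
4. After y ≤ 9: [(47/8,9) (8,100/13) (8,9)]
5. Canonical ring: [(47/8,9) (8,100/13) (8,9)]

Clipped polygon: [(47/8,9) (8,100/13) (8,9)]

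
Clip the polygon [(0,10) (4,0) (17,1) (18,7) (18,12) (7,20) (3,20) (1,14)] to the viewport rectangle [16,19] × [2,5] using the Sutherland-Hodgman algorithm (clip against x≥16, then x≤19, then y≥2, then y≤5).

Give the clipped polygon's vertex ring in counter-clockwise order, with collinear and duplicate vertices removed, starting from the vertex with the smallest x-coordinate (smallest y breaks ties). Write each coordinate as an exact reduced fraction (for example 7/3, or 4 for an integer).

Clipped polygon: [(16,2) (103/6,2) (53/3,5) (16,5)]

1. After x ≥ 16: [(16,12/13) (17,1) (18,7) (18,12) (16,148/11)]
2. After x ≤ 19: [(16,12/13) (17,1) (18,7) (18,12) (16,148/11)]
3. After y ≥ 2: [(16,2) (103/6,2) (18,7) (18,12) (16,148/11)]
4. After y ≤ 5: [(16,5) (16,2) (103/6,2) (53/3,5)]
5. Canonical ring: [(16,2) (103/6,2) (53/3,5) (16,5)]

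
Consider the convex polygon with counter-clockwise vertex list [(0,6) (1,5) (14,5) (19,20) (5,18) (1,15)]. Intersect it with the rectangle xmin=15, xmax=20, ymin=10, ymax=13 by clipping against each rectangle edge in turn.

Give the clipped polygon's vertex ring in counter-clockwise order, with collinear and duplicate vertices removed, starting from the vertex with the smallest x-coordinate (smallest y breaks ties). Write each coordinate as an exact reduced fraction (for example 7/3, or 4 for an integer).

Clipped polygon: [(15,10) (47/3,10) (50/3,13) (15,13)]

1. After x ≥ 15: [(15,8) (19,20) (15,136/7)]
2. After x ≤ 20: [(15,8) (19,20) (15,136/7)]
3. After y ≥ 10: [(15,10) (47/3,10) (19,20) (15,136/7)]
4. After y ≤ 13: [(15,13) (15,10) (47/3,10) (50/3,13)]
5. Canonical ring: [(15,10) (47/3,10) (50/3,13) (15,13)]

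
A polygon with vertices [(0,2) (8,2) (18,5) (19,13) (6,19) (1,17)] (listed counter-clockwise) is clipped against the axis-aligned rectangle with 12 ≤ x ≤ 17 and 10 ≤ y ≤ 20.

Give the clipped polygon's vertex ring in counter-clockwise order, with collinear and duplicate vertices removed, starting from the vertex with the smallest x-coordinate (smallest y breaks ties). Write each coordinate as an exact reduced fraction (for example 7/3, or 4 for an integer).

Clipped polygon: [(12,10) (17,10) (17,181/13) (12,211/13)]

1. After x ≥ 12: [(12,16/5) (18,5) (19,13) (12,211/13)]
2. After x ≤ 17: [(12,16/5) (17,47/10) (17,181/13) (12,211/13)]
3. After y ≥ 10: [(12,10) (17,10) (17,181/13) (12,211/13)]
4. After y ≤ 20: [(12,10) (17,10) (17,181/13) (12,211/13)]
5. Canonical ring: [(12,10) (17,10) (17,181/13) (12,211/13)]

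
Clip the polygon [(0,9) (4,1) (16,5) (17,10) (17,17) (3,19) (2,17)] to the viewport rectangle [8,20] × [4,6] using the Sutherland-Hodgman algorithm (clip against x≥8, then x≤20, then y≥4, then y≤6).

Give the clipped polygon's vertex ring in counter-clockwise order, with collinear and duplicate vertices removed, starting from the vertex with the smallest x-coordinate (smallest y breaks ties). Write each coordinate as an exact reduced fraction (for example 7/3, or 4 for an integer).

1. After x ≥ 8: [(8,7/3) (16,5) (17,10) (17,17) (8,128/7)]
2. After x ≤ 20: [(8,7/3) (16,5) (17,10) (17,17) (8,128/7)]
3. After y ≥ 4: [(8,4) (13,4) (16,5) (17,10) (17,17) (8,128/7)]
4. After y ≤ 6: [(8,6) (8,4) (13,4) (16,5) (81/5,6)]
5. Canonical ring: [(8,4) (13,4) (16,5) (81/5,6) (8,6)]

Clipped polygon: [(8,4) (13,4) (16,5) (81/5,6) (8,6)]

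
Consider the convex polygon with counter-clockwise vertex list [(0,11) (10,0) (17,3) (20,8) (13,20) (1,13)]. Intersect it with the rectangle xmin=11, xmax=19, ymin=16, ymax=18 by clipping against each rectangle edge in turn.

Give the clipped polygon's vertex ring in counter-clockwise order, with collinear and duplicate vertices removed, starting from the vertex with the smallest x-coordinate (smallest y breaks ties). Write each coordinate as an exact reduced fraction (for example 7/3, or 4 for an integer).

1. After x ≥ 11: [(11,3/7) (17,3) (20,8) (13,20) (11,113/6)]
2. After x ≤ 19: [(11,3/7) (17,3) (19,19/3) (19,68/7) (13,20) (11,113/6)]
3. After y ≥ 16: [(11,16) (46/3,16) (13,20) (11,113/6)]
4. After y ≤ 18: [(11,18) (11,16) (46/3,16) (85/6,18)]
5. Canonical ring: [(11,16) (46/3,16) (85/6,18) (11,18)]

Clipped polygon: [(11,16) (46/3,16) (85/6,18) (11,18)]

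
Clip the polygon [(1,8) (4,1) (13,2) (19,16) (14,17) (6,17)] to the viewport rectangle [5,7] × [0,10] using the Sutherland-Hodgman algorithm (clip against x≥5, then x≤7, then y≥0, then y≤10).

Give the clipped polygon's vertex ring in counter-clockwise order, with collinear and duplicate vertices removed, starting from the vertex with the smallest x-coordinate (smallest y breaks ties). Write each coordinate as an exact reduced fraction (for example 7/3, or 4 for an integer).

1. After x ≥ 5: [(5,76/5) (5,10/9) (13,2) (19,16) (14,17) (6,17)]
2. After x ≤ 7: [(5,76/5) (5,10/9) (7,4/3) (7,17) (6,17)]
3. After y ≥ 0: [(5,76/5) (5,10/9) (7,4/3) (7,17) (6,17)]
4. After y ≤ 10: [(5,10) (5,10/9) (7,4/3) (7,10)]
5. Canonical ring: [(5,10/9) (7,4/3) (7,10) (5,10)]

Clipped polygon: [(5,10/9) (7,4/3) (7,10) (5,10)]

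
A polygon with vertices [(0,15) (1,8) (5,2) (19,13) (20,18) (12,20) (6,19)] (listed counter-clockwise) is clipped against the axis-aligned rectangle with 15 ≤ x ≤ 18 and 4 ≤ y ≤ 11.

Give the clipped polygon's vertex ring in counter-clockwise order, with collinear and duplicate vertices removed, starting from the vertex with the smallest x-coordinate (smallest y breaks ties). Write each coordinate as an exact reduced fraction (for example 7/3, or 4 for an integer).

Clipped polygon: [(15,69/7) (181/11,11) (15,11)]

1. After x ≥ 15: [(15,69/7) (19,13) (20,18) (15,77/4)]
2. After x ≤ 18: [(15,69/7) (18,171/14) (18,37/2) (15,77/4)]
3. After y ≥ 4: [(15,69/7) (18,171/14) (18,37/2) (15,77/4)]
4. After y ≤ 11: [(15,11) (15,69/7) (181/11,11)]
5. Canonical ring: [(15,69/7) (181/11,11) (15,11)]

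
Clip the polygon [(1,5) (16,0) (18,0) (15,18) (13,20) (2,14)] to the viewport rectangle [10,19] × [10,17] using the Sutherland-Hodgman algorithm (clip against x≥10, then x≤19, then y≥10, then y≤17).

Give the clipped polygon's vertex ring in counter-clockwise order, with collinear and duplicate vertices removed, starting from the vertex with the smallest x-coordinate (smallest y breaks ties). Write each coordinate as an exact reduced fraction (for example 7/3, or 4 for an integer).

Clipped polygon: [(10,10) (49/3,10) (91/6,17) (10,17)]

1. After x ≥ 10: [(10,2) (16,0) (18,0) (15,18) (13,20) (10,202/11)]
2. After x ≤ 19: [(10,2) (16,0) (18,0) (15,18) (13,20) (10,202/11)]
3. After y ≥ 10: [(10,10) (49/3,10) (15,18) (13,20) (10,202/11)]
4. After y ≤ 17: [(10,17) (10,10) (49/3,10) (91/6,17)]
5. Canonical ring: [(10,10) (49/3,10) (91/6,17) (10,17)]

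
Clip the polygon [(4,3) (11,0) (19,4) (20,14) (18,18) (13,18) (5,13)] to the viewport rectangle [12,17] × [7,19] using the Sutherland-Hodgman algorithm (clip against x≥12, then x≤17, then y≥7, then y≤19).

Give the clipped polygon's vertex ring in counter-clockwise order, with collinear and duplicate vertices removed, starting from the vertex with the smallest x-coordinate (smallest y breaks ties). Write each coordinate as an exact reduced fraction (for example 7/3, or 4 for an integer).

1. After x ≥ 12: [(12,1/2) (19,4) (20,14) (18,18) (13,18) (12,139/8)]
2. After x ≤ 17: [(12,1/2) (17,3) (17,18) (13,18) (12,139/8)]
3. After y ≥ 7: [(12,7) (17,7) (17,18) (13,18) (12,139/8)]
4. After y ≤ 19: [(12,7) (17,7) (17,18) (13,18) (12,139/8)]
5. Canonical ring: [(12,7) (17,7) (17,18) (13,18) (12,139/8)]

Clipped polygon: [(12,7) (17,7) (17,18) (13,18) (12,139/8)]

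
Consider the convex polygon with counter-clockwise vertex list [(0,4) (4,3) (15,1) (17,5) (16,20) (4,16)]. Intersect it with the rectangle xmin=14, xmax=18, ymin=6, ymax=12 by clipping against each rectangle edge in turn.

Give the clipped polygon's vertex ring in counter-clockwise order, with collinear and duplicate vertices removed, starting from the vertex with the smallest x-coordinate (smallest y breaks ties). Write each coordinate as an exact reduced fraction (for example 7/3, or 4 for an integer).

1. After x ≥ 14: [(14,13/11) (15,1) (17,5) (16,20) (14,58/3)]
2. After x ≤ 18: [(14,13/11) (15,1) (17,5) (16,20) (14,58/3)]
3. After y ≥ 6: [(14,6) (254/15,6) (16,20) (14,58/3)]
4. After y ≤ 12: [(14,12) (14,6) (254/15,6) (248/15,12)]
5. Canonical ring: [(14,6) (254/15,6) (248/15,12) (14,12)]

Clipped polygon: [(14,6) (254/15,6) (248/15,12) (14,12)]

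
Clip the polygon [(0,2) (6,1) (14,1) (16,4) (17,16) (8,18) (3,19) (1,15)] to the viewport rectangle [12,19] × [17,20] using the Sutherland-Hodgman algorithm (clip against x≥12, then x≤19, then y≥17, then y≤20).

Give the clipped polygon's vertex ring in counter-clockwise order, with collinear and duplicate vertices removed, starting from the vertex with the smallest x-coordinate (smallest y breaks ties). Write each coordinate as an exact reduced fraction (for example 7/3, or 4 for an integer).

1. After x ≥ 12: [(12,1) (14,1) (16,4) (17,16) (12,154/9)]
2. After x ≤ 19: [(12,1) (14,1) (16,4) (17,16) (12,154/9)]
3. After y ≥ 17: [(12,17) (25/2,17) (12,154/9)]
4. After y ≤ 20: [(12,17) (25/2,17) (12,154/9)]
5. Canonical ring: [(12,17) (25/2,17) (12,154/9)]

Clipped polygon: [(12,17) (25/2,17) (12,154/9)]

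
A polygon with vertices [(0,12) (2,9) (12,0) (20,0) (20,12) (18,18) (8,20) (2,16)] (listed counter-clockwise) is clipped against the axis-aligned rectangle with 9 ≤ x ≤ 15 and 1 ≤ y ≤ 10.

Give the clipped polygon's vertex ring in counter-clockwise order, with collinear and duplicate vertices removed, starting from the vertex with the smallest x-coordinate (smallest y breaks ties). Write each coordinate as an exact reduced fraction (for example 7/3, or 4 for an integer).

Clipped polygon: [(9,27/10) (98/9,1) (15,1) (15,10) (9,10)]

1. After x ≥ 9: [(9,27/10) (12,0) (20,0) (20,12) (18,18) (9,99/5)]
2. After x ≤ 15: [(9,27/10) (12,0) (15,0) (15,93/5) (9,99/5)]
3. After y ≥ 1: [(9,27/10) (98/9,1) (15,1) (15,93/5) (9,99/5)]
4. After y ≤ 10: [(9,10) (9,27/10) (98/9,1) (15,1) (15,10)]
5. Canonical ring: [(9,27/10) (98/9,1) (15,1) (15,10) (9,10)]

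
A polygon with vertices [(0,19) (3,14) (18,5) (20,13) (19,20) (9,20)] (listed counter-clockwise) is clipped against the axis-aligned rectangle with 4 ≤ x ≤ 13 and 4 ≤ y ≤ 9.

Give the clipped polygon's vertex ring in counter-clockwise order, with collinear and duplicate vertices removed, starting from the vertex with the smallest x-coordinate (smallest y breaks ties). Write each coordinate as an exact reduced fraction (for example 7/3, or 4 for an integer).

Clipped polygon: [(34/3,9) (13,8) (13,9)]

1. After x ≥ 4: [(4,175/9) (4,67/5) (18,5) (20,13) (19,20) (9,20)]
2. After x ≤ 13: [(4,175/9) (4,67/5) (13,8) (13,20) (9,20)]
3. After y ≥ 4: [(4,175/9) (4,67/5) (13,8) (13,20) (9,20)]
4. After y ≤ 9: [(34/3,9) (13,8) (13,9)]
5. Canonical ring: [(34/3,9) (13,8) (13,9)]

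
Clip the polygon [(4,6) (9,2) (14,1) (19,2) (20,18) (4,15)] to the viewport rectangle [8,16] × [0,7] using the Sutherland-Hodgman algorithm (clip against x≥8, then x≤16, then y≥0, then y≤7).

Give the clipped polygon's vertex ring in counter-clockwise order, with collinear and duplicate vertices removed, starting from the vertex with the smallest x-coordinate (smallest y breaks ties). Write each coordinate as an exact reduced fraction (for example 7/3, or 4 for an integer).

1. After x ≥ 8: [(8,14/5) (9,2) (14,1) (19,2) (20,18) (8,63/4)]
2. After x ≤ 16: [(8,14/5) (9,2) (14,1) (16,7/5) (16,69/4) (8,63/4)]
3. After y ≥ 0: [(8,14/5) (9,2) (14,1) (16,7/5) (16,69/4) (8,63/4)]
4. After y ≤ 7: [(8,7) (8,14/5) (9,2) (14,1) (16,7/5) (16,7)]
5. Canonical ring: [(8,14/5) (9,2) (14,1) (16,7/5) (16,7) (8,7)]

Clipped polygon: [(8,14/5) (9,2) (14,1) (16,7/5) (16,7) (8,7)]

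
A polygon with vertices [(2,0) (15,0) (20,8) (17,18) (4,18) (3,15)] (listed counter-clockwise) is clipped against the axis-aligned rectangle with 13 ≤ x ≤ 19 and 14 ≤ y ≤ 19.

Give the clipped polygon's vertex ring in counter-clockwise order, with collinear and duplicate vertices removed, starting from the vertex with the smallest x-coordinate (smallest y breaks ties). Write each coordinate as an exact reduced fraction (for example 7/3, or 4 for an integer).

1. After x ≥ 13: [(13,0) (15,0) (20,8) (17,18) (13,18)]
2. After x ≤ 19: [(13,0) (15,0) (19,32/5) (19,34/3) (17,18) (13,18)]
3. After y ≥ 14: [(13,14) (91/5,14) (17,18) (13,18)]
4. After y ≤ 19: [(13,14) (91/5,14) (17,18) (13,18)]
5. Canonical ring: [(13,14) (91/5,14) (17,18) (13,18)]

Clipped polygon: [(13,14) (91/5,14) (17,18) (13,18)]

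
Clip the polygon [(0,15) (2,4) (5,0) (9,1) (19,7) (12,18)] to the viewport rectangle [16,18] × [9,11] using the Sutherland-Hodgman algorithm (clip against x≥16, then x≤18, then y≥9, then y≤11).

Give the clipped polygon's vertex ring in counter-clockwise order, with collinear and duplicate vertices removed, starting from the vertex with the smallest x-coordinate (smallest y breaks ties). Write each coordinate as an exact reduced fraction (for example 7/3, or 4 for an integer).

Clipped polygon: [(16,9) (195/11,9) (181/11,11) (16,11)]

1. After x ≥ 16: [(16,26/5) (19,7) (16,82/7)]
2. After x ≤ 18: [(16,26/5) (18,32/5) (18,60/7) (16,82/7)]
3. After y ≥ 9: [(16,9) (195/11,9) (16,82/7)]
4. After y ≤ 11: [(16,11) (16,9) (195/11,9) (181/11,11)]
5. Canonical ring: [(16,9) (195/11,9) (181/11,11) (16,11)]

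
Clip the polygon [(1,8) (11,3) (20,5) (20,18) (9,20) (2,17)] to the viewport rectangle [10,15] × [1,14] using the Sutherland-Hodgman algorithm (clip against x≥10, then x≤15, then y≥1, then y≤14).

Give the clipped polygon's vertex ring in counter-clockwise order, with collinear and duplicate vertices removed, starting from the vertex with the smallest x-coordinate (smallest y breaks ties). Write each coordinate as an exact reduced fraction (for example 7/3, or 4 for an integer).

1. After x ≥ 10: [(10,7/2) (11,3) (20,5) (20,18) (10,218/11)]
2. After x ≤ 15: [(10,7/2) (11,3) (15,35/9) (15,208/11) (10,218/11)]
3. After y ≥ 1: [(10,7/2) (11,3) (15,35/9) (15,208/11) (10,218/11)]
4. After y ≤ 14: [(10,14) (10,7/2) (11,3) (15,35/9) (15,14)]
5. Canonical ring: [(10,7/2) (11,3) (15,35/9) (15,14) (10,14)]

Clipped polygon: [(10,7/2) (11,3) (15,35/9) (15,14) (10,14)]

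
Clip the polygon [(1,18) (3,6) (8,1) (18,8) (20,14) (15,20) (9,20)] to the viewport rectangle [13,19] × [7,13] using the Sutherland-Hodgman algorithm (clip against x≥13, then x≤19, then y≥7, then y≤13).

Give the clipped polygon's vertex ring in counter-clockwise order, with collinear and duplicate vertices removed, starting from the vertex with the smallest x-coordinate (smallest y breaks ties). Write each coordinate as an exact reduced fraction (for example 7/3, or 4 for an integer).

Clipped polygon: [(13,7) (116/7,7) (18,8) (19,11) (19,13) (13,13)]

1. After x ≥ 13: [(13,9/2) (18,8) (20,14) (15,20) (13,20)]
2. After x ≤ 19: [(13,9/2) (18,8) (19,11) (19,76/5) (15,20) (13,20)]
3. After y ≥ 7: [(13,7) (116/7,7) (18,8) (19,11) (19,76/5) (15,20) (13,20)]
4. After y ≤ 13: [(13,13) (13,7) (116/7,7) (18,8) (19,11) (19,13)]
5. Canonical ring: [(13,7) (116/7,7) (18,8) (19,11) (19,13) (13,13)]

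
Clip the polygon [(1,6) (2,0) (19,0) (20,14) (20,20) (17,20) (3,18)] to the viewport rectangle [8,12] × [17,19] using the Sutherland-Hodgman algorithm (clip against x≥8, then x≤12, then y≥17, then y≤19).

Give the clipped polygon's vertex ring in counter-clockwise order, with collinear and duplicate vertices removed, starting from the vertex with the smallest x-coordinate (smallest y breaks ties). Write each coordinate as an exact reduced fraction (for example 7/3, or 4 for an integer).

Clipped polygon: [(8,17) (12,17) (12,19) (10,19) (8,131/7)]

1. After x ≥ 8: [(8,0) (19,0) (20,14) (20,20) (17,20) (8,131/7)]
2. After x ≤ 12: [(8,0) (12,0) (12,135/7) (8,131/7)]
3. After y ≥ 17: [(8,17) (12,17) (12,135/7) (8,131/7)]
4. After y ≤ 19: [(8,17) (12,17) (12,19) (10,19) (8,131/7)]
5. Canonical ring: [(8,17) (12,17) (12,19) (10,19) (8,131/7)]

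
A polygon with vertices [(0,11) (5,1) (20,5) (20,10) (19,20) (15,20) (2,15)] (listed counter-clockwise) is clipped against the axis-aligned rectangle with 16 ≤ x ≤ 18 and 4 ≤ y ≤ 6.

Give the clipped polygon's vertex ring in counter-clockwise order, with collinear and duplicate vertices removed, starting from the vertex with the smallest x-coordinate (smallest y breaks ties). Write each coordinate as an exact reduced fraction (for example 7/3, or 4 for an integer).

1. After x ≥ 16: [(16,59/15) (20,5) (20,10) (19,20) (16,20)]
2. After x ≤ 18: [(16,59/15) (18,67/15) (18,20) (16,20)]
3. After y ≥ 4: [(16,4) (65/4,4) (18,67/15) (18,20) (16,20)]
4. After y ≤ 6: [(16,6) (16,4) (65/4,4) (18,67/15) (18,6)]
5. Canonical ring: [(16,4) (65/4,4) (18,67/15) (18,6) (16,6)]

Clipped polygon: [(16,4) (65/4,4) (18,67/15) (18,6) (16,6)]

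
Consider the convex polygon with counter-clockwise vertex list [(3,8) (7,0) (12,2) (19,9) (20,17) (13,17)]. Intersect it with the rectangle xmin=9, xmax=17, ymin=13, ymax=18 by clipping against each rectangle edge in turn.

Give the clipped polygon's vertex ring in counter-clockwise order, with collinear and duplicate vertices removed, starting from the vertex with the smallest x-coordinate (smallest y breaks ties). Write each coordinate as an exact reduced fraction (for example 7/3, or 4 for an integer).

Clipped polygon: [(9,13) (17,13) (17,17) (13,17) (9,67/5)]

1. After x ≥ 9: [(9,67/5) (9,4/5) (12,2) (19,9) (20,17) (13,17)]
2. After x ≤ 17: [(9,67/5) (9,4/5) (12,2) (17,7) (17,17) (13,17)]
3. After y ≥ 13: [(9,67/5) (9,13) (17,13) (17,17) (13,17)]
4. After y ≤ 18: [(9,67/5) (9,13) (17,13) (17,17) (13,17)]
5. Canonical ring: [(9,13) (17,13) (17,17) (13,17) (9,67/5)]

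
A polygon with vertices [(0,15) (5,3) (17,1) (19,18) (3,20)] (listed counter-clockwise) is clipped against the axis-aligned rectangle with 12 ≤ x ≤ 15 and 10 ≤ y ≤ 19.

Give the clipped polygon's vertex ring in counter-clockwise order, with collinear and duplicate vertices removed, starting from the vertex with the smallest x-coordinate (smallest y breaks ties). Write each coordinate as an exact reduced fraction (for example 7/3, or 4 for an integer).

1. After x ≥ 12: [(12,11/6) (17,1) (19,18) (12,151/8)]
2. After x ≤ 15: [(12,11/6) (15,4/3) (15,37/2) (12,151/8)]
3. After y ≥ 10: [(12,10) (15,10) (15,37/2) (12,151/8)]
4. After y ≤ 19: [(12,10) (15,10) (15,37/2) (12,151/8)]
5. Canonical ring: [(12,10) (15,10) (15,37/2) (12,151/8)]

Clipped polygon: [(12,10) (15,10) (15,37/2) (12,151/8)]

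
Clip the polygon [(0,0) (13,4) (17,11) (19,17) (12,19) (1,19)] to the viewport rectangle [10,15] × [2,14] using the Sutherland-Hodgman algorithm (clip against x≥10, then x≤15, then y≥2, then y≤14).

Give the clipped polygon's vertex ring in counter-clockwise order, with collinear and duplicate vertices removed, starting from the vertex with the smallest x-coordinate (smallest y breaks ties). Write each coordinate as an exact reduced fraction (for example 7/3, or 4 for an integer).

Clipped polygon: [(10,40/13) (13,4) (15,15/2) (15,14) (10,14)]

1. After x ≥ 10: [(10,40/13) (13,4) (17,11) (19,17) (12,19) (10,19)]
2. After x ≤ 15: [(10,40/13) (13,4) (15,15/2) (15,127/7) (12,19) (10,19)]
3. After y ≥ 2: [(10,40/13) (13,4) (15,15/2) (15,127/7) (12,19) (10,19)]
4. After y ≤ 14: [(10,14) (10,40/13) (13,4) (15,15/2) (15,14)]
5. Canonical ring: [(10,40/13) (13,4) (15,15/2) (15,14) (10,14)]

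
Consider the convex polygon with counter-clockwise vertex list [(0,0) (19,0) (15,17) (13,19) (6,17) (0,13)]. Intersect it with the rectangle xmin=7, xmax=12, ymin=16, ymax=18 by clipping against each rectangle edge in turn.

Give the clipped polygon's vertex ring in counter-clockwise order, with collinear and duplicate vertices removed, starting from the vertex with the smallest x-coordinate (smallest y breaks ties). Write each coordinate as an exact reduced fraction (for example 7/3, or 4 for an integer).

Clipped polygon: [(7,16) (12,16) (12,18) (19/2,18) (7,121/7)]

1. After x ≥ 7: [(7,0) (19,0) (15,17) (13,19) (7,121/7)]
2. After x ≤ 12: [(7,0) (12,0) (12,131/7) (7,121/7)]
3. After y ≥ 16: [(7,16) (12,16) (12,131/7) (7,121/7)]
4. After y ≤ 18: [(7,16) (12,16) (12,18) (19/2,18) (7,121/7)]
5. Canonical ring: [(7,16) (12,16) (12,18) (19/2,18) (7,121/7)]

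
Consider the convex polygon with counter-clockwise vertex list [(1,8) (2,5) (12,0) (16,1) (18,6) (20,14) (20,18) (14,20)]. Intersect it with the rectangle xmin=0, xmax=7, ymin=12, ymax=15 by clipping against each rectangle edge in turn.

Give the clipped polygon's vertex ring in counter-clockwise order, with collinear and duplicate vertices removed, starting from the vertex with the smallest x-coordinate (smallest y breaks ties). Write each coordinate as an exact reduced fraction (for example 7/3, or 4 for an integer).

Clipped polygon: [(16/3,12) (7,12) (7,176/13)]

1. After x ≥ 0: [(1,8) (2,5) (12,0) (16,1) (18,6) (20,14) (20,18) (14,20)]
2. After x ≤ 7: [(7,176/13) (1,8) (2,5) (7,5/2)]
3. After y ≥ 12: [(7,12) (7,176/13) (16/3,12)]
4. After y ≤ 15: [(7,12) (7,176/13) (16/3,12)]
5. Canonical ring: [(16/3,12) (7,12) (7,176/13)]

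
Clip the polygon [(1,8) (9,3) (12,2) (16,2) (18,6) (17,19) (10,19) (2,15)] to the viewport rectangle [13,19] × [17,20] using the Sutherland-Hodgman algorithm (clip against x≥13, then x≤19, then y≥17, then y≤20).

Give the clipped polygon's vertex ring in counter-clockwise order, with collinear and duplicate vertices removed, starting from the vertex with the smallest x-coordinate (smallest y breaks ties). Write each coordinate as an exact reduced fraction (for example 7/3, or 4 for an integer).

1. After x ≥ 13: [(13,2) (16,2) (18,6) (17,19) (13,19)]
2. After x ≤ 19: [(13,2) (16,2) (18,6) (17,19) (13,19)]
3. After y ≥ 17: [(13,17) (223/13,17) (17,19) (13,19)]
4. After y ≤ 20: [(13,17) (223/13,17) (17,19) (13,19)]
5. Canonical ring: [(13,17) (223/13,17) (17,19) (13,19)]

Clipped polygon: [(13,17) (223/13,17) (17,19) (13,19)]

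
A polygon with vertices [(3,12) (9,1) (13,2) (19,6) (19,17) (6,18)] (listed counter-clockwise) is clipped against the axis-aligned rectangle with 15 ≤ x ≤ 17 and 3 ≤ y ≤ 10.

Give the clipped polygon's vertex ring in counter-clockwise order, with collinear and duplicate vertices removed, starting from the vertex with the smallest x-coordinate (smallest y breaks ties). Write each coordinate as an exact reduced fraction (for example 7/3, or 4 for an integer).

Clipped polygon: [(15,10/3) (17,14/3) (17,10) (15,10)]

1. After x ≥ 15: [(15,10/3) (19,6) (19,17) (15,225/13)]
2. After x ≤ 17: [(15,10/3) (17,14/3) (17,223/13) (15,225/13)]
3. After y ≥ 3: [(15,10/3) (17,14/3) (17,223/13) (15,225/13)]
4. After y ≤ 10: [(15,10) (15,10/3) (17,14/3) (17,10)]
5. Canonical ring: [(15,10/3) (17,14/3) (17,10) (15,10)]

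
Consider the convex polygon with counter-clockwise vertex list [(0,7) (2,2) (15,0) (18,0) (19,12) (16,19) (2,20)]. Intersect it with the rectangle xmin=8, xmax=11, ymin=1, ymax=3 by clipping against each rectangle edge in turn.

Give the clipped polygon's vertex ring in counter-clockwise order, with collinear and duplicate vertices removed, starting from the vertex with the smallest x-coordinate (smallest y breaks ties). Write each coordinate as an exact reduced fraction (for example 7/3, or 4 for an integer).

Clipped polygon: [(8,14/13) (17/2,1) (11,1) (11,3) (8,3)]

1. After x ≥ 8: [(8,14/13) (15,0) (18,0) (19,12) (16,19) (8,137/7)]
2. After x ≤ 11: [(8,14/13) (11,8/13) (11,271/14) (8,137/7)]
3. After y ≥ 1: [(8,14/13) (17/2,1) (11,1) (11,271/14) (8,137/7)]
4. After y ≤ 3: [(8,3) (8,14/13) (17/2,1) (11,1) (11,3)]
5. Canonical ring: [(8,14/13) (17/2,1) (11,1) (11,3) (8,3)]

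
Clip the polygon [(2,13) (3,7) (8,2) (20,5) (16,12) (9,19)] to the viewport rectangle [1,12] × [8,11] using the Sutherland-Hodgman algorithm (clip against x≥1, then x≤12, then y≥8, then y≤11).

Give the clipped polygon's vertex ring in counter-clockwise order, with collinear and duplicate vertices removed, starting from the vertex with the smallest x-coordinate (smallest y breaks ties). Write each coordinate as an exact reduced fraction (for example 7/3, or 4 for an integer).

Clipped polygon: [(7/3,11) (17/6,8) (12,8) (12,11)]

1. After x ≥ 1: [(2,13) (3,7) (8,2) (20,5) (16,12) (9,19)]
2. After x ≤ 12: [(2,13) (3,7) (8,2) (12,3) (12,16) (9,19)]
3. After y ≥ 8: [(2,13) (17/6,8) (12,8) (12,16) (9,19)]
4. After y ≤ 11: [(7/3,11) (17/6,8) (12,8) (12,11)]
5. Canonical ring: [(7/3,11) (17/6,8) (12,8) (12,11)]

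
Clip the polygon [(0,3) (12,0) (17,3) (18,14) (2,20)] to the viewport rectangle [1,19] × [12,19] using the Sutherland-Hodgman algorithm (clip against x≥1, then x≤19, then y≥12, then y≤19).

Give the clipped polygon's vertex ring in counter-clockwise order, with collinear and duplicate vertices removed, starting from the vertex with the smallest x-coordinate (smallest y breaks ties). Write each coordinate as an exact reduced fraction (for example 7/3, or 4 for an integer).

1. After x ≥ 1: [(1,23/2) (1,11/4) (12,0) (17,3) (18,14) (2,20)]
2. After x ≤ 19: [(1,23/2) (1,11/4) (12,0) (17,3) (18,14) (2,20)]
3. After y ≥ 12: [(18/17,12) (196/11,12) (18,14) (2,20)]
4. After y ≤ 19: [(32/17,19) (18/17,12) (196/11,12) (18,14) (14/3,19)]
5. Canonical ring: [(18/17,12) (196/11,12) (18,14) (14/3,19) (32/17,19)]

Clipped polygon: [(18/17,12) (196/11,12) (18,14) (14/3,19) (32/17,19)]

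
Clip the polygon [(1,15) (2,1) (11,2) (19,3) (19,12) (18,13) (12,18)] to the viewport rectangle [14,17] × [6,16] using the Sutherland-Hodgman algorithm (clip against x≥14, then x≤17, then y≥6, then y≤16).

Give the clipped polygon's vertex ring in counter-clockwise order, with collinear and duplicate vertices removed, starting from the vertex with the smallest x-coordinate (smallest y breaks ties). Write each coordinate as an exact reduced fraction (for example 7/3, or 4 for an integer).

Clipped polygon: [(14,6) (17,6) (17,83/6) (72/5,16) (14,16)]

1. After x ≥ 14: [(14,19/8) (19,3) (19,12) (18,13) (14,49/3)]
2. After x ≤ 17: [(14,19/8) (17,11/4) (17,83/6) (14,49/3)]
3. After y ≥ 6: [(14,6) (17,6) (17,83/6) (14,49/3)]
4. After y ≤ 16: [(14,16) (14,6) (17,6) (17,83/6) (72/5,16)]
5. Canonical ring: [(14,6) (17,6) (17,83/6) (72/5,16) (14,16)]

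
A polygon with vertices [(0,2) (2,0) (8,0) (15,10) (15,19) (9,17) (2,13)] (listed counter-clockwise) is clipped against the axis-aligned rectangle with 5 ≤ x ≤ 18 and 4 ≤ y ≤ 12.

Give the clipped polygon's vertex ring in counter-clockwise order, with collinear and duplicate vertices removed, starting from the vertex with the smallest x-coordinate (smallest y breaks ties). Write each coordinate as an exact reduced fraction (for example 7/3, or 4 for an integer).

1. After x ≥ 5: [(5,0) (8,0) (15,10) (15,19) (9,17) (5,103/7)]
2. After x ≤ 18: [(5,0) (8,0) (15,10) (15,19) (9,17) (5,103/7)]
3. After y ≥ 4: [(5,4) (54/5,4) (15,10) (15,19) (9,17) (5,103/7)]
4. After y ≤ 12: [(5,12) (5,4) (54/5,4) (15,10) (15,12)]
5. Canonical ring: [(5,4) (54/5,4) (15,10) (15,12) (5,12)]

Clipped polygon: [(5,4) (54/5,4) (15,10) (15,12) (5,12)]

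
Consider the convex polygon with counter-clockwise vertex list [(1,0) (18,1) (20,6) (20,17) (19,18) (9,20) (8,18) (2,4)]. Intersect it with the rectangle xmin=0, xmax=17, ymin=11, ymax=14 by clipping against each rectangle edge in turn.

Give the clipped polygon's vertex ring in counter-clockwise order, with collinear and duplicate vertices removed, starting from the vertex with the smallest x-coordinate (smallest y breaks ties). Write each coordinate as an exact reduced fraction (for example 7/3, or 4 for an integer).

Clipped polygon: [(5,11) (17,11) (17,14) (44/7,14)]

1. After x ≥ 0: [(1,0) (18,1) (20,6) (20,17) (19,18) (9,20) (8,18) (2,4)]
2. After x ≤ 17: [(1,0) (17,16/17) (17,92/5) (9,20) (8,18) (2,4)]
3. After y ≥ 11: [(17,11) (17,92/5) (9,20) (8,18) (5,11)]
4. After y ≤ 14: [(17,11) (17,14) (44/7,14) (5,11)]
5. Canonical ring: [(5,11) (17,11) (17,14) (44/7,14)]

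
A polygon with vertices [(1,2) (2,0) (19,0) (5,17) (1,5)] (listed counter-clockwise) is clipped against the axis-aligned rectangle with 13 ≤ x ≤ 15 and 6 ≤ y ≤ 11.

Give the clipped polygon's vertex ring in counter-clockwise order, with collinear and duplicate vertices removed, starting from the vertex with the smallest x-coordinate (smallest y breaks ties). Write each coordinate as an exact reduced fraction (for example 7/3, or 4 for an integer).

1. After x ≥ 13: [(13,0) (19,0) (13,51/7)]
2. After x ≤ 15: [(13,0) (15,0) (15,34/7) (13,51/7)]
3. After y ≥ 6: [(13,6) (239/17,6) (13,51/7)]
4. After y ≤ 11: [(13,6) (239/17,6) (13,51/7)]
5. Canonical ring: [(13,6) (239/17,6) (13,51/7)]

Clipped polygon: [(13,6) (239/17,6) (13,51/7)]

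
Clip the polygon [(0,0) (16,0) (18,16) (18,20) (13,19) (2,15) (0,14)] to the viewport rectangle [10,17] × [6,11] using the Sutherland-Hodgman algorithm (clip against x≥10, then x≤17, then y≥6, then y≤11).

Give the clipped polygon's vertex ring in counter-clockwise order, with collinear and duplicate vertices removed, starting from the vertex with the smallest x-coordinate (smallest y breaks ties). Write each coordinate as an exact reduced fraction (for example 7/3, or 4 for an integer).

1. After x ≥ 10: [(10,0) (16,0) (18,16) (18,20) (13,19) (10,197/11)]
2. After x ≤ 17: [(10,0) (16,0) (17,8) (17,99/5) (13,19) (10,197/11)]
3. After y ≥ 6: [(10,6) (67/4,6) (17,8) (17,99/5) (13,19) (10,197/11)]
4. After y ≤ 11: [(10,11) (10,6) (67/4,6) (17,8) (17,11)]
5. Canonical ring: [(10,6) (67/4,6) (17,8) (17,11) (10,11)]

Clipped polygon: [(10,6) (67/4,6) (17,8) (17,11) (10,11)]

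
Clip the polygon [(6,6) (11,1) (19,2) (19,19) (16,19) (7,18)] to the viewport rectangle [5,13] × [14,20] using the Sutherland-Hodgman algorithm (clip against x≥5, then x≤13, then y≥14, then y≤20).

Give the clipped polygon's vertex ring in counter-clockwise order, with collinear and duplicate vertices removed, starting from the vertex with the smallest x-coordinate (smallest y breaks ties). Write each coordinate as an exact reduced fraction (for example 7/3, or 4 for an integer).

Clipped polygon: [(20/3,14) (13,14) (13,56/3) (7,18)]

1. After x ≥ 5: [(6,6) (11,1) (19,2) (19,19) (16,19) (7,18)]
2. After x ≤ 13: [(6,6) (11,1) (13,5/4) (13,56/3) (7,18)]
3. After y ≥ 14: [(20/3,14) (13,14) (13,56/3) (7,18)]
4. After y ≤ 20: [(20/3,14) (13,14) (13,56/3) (7,18)]
5. Canonical ring: [(20/3,14) (13,14) (13,56/3) (7,18)]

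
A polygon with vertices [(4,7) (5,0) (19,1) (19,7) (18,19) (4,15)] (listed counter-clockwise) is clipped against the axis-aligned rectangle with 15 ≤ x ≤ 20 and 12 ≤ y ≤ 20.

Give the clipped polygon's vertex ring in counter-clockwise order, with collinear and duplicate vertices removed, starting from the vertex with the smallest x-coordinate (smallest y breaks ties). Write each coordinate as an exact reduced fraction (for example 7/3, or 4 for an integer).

Clipped polygon: [(15,12) (223/12,12) (18,19) (15,127/7)]

1. After x ≥ 15: [(15,5/7) (19,1) (19,7) (18,19) (15,127/7)]
2. After x ≤ 20: [(15,5/7) (19,1) (19,7) (18,19) (15,127/7)]
3. After y ≥ 12: [(15,12) (223/12,12) (18,19) (15,127/7)]
4. After y ≤ 20: [(15,12) (223/12,12) (18,19) (15,127/7)]
5. Canonical ring: [(15,12) (223/12,12) (18,19) (15,127/7)]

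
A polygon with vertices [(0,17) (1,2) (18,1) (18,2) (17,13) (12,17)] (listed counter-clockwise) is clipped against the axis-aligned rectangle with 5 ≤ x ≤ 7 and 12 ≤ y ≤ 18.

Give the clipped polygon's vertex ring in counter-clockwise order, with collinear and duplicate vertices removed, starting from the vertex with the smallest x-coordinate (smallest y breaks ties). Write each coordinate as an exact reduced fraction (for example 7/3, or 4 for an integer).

1. After x ≥ 5: [(5,17) (5,30/17) (18,1) (18,2) (17,13) (12,17)]
2. After x ≤ 7: [(7,17) (5,17) (5,30/17) (7,28/17)]
3. After y ≥ 12: [(7,12) (7,17) (5,17) (5,12)]
4. After y ≤ 18: [(7,12) (7,17) (5,17) (5,12)]
5. Canonical ring: [(5,12) (7,12) (7,17) (5,17)]

Clipped polygon: [(5,12) (7,12) (7,17) (5,17)]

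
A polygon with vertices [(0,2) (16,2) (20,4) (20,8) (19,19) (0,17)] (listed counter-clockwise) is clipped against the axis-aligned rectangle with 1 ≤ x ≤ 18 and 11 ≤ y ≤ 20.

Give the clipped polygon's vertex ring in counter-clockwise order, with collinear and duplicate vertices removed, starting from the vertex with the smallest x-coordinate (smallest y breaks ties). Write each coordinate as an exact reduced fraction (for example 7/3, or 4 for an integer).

Clipped polygon: [(1,11) (18,11) (18,359/19) (1,325/19)]

1. After x ≥ 1: [(1,2) (16,2) (20,4) (20,8) (19,19) (1,325/19)]
2. After x ≤ 18: [(1,2) (16,2) (18,3) (18,359/19) (1,325/19)]
3. After y ≥ 11: [(1,11) (18,11) (18,359/19) (1,325/19)]
4. After y ≤ 20: [(1,11) (18,11) (18,359/19) (1,325/19)]
5. Canonical ring: [(1,11) (18,11) (18,359/19) (1,325/19)]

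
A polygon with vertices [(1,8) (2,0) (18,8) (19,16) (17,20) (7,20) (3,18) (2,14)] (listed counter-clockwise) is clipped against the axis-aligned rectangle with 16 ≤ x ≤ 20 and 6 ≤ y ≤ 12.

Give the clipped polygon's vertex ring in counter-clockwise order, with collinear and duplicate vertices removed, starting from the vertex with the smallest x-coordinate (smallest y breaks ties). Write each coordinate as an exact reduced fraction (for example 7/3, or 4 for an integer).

1. After x ≥ 16: [(16,7) (18,8) (19,16) (17,20) (16,20)]
2. After x ≤ 20: [(16,7) (18,8) (19,16) (17,20) (16,20)]
3. After y ≥ 6: [(16,7) (18,8) (19,16) (17,20) (16,20)]
4. After y ≤ 12: [(16,12) (16,7) (18,8) (37/2,12)]
5. Canonical ring: [(16,7) (18,8) (37/2,12) (16,12)]

Clipped polygon: [(16,7) (18,8) (37/2,12) (16,12)]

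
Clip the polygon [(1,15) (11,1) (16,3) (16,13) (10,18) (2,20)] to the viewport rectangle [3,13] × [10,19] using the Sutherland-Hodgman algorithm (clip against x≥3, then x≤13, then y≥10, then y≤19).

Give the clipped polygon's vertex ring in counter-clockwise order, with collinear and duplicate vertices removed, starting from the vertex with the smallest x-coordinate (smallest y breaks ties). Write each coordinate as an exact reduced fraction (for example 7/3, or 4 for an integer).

Clipped polygon: [(3,61/5) (32/7,10) (13,10) (13,31/2) (10,18) (6,19) (3,19)]

1. After x ≥ 3: [(3,61/5) (11,1) (16,3) (16,13) (10,18) (3,79/4)]
2. After x ≤ 13: [(3,61/5) (11,1) (13,9/5) (13,31/2) (10,18) (3,79/4)]
3. After y ≥ 10: [(3,61/5) (32/7,10) (13,10) (13,31/2) (10,18) (3,79/4)]
4. After y ≤ 19: [(3,19) (3,61/5) (32/7,10) (13,10) (13,31/2) (10,18) (6,19)]
5. Canonical ring: [(3,61/5) (32/7,10) (13,10) (13,31/2) (10,18) (6,19) (3,19)]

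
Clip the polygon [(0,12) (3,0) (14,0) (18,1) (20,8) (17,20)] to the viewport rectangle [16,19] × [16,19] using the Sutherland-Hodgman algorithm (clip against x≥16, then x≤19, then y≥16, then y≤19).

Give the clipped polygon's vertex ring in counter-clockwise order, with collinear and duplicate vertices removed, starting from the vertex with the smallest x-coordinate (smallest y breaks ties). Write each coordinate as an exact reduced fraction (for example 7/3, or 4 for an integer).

1. After x ≥ 16: [(16,332/17) (16,1/2) (18,1) (20,8) (17,20)]
2. After x ≤ 19: [(16,332/17) (16,1/2) (18,1) (19,9/2) (19,12) (17,20)]
3. After y ≥ 16: [(16,332/17) (16,16) (18,16) (17,20)]
4. After y ≤ 19: [(16,19) (16,16) (18,16) (69/4,19)]
5. Canonical ring: [(16,16) (18,16) (69/4,19) (16,19)]

Clipped polygon: [(16,16) (18,16) (69/4,19) (16,19)]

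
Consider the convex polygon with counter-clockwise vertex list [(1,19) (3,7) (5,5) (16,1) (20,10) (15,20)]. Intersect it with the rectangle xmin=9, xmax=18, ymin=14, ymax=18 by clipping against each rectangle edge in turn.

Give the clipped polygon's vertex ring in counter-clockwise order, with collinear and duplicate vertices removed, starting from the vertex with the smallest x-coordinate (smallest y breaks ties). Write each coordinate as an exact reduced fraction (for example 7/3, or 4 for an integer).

Clipped polygon: [(9,14) (18,14) (16,18) (9,18)]

1. After x ≥ 9: [(9,137/7) (9,39/11) (16,1) (20,10) (15,20)]
2. After x ≤ 18: [(9,137/7) (9,39/11) (16,1) (18,11/2) (18,14) (15,20)]
3. After y ≥ 14: [(9,137/7) (9,14) (18,14) (18,14) (15,20)]
4. After y ≤ 18: [(9,18) (9,14) (18,14) (18,14) (16,18)]
5. Canonical ring: [(9,14) (18,14) (16,18) (9,18)]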